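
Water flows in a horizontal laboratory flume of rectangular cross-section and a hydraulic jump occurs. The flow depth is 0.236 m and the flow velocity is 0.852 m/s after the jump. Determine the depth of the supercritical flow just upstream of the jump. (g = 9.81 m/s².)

y₁ = 0.103 m

Fr₂ = V₂/√(g·y₂) = 0.852/√(9.81×0.236) = 0.560.
Since the conjugate-depth ratio holds either way, y₁/y₂ = ½[√(1 + 8Fr₂²) − 1] = ½[√3.508 − 1] = 0.437.
y₁ = 0.437 × 0.236 = 0.103 m.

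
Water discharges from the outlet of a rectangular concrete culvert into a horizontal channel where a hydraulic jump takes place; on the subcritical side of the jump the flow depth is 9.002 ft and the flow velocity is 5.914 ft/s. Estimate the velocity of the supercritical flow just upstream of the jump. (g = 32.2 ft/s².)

V₁ = 29.43 ft/s

Fr₂ = V₂/√(g·y₂) = 5.914/√(32.2×9.002) = 0.3474.
Applying the sequent-depth relation in reverse, y₁/y₂ = ½[√(1 + 8Fr₂²) − 1] = ½[√1.9653 − 1] = 0.2009.
y₁ = 0.2009 × 9.002 = 1.809 ft.
V₁ = q/y₁ = 53.24/1.809 = 29.43 ft/s.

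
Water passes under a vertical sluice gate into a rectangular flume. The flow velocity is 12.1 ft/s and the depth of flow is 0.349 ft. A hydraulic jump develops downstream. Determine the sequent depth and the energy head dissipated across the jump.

Fr₁ = V₁/√(g·y₁) = 12.1/√(32.2×0.349) = 3.61.
Sequent-depth ratio: y₂/y₁ = ½[√(1 + 8Fr₁²) − 1] = ½[√105.2 − 1] = 4.63.
y₂ = 4.63 × 0.349 = 1.62 ft.
Head loss: ΔE = (y₂ − y₁)³/(4y₁y₂) = (1.62 − 0.349)³/(4×0.349×1.62) = 2.03/2.26 = 0.901 ft.

y₂ = 1.62 ft; ΔE = 0.901 ft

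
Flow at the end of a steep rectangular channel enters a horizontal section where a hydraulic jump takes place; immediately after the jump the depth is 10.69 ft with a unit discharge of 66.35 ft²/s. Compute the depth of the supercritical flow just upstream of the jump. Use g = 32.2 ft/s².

V₂ = q/y₂ = 66.35/10.69 = 6.207 ft/s; Fr₂ = V₂/√(g·y₂) = 0.3345.
From the momentum equation (using Fr₂), y₁/y₂ = ½[√(1 + 8Fr₂²) − 1] = ½[√1.8953 − 1] = 0.1884.
y₁ = 0.1884 × 10.69 = 2.014 ft.

y₁ = 2.014 ft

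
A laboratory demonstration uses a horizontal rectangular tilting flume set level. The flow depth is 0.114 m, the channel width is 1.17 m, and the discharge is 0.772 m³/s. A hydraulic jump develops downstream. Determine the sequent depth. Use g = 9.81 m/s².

q = Q/b = 0.772/1.17 = 0.660 m²/s; V₁ = q/y₁ = 5.79 m/s. Fr₁ = V₁/√(g·y₁) = 5.47.
Bélanger equation: y₂/y₁ = ½[√(1 + 8Fr₁²) − 1] = ½[√240.6 − 1] = 7.26.
y₂ = 7.26 × 0.114 = 0.827 m.

y₂ = 0.827 m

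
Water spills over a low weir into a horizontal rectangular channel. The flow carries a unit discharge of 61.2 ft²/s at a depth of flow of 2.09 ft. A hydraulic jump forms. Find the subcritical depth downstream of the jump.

V₁ = q/y₁ = 61.2/2.09 = 29.3 ft/s. Fr₁ = V₁/√(g·y₁) = 29.3/√(32.2×2.09) = 3.57.
By Bélanger, y₂/y₁ = ½[√(1 + 8Fr₁²) − 1] = ½[√102.9 − 1] = 4.57.
y₂ = 4.57 × 2.09 = 9.56 ft.

y₂ = 9.56 ft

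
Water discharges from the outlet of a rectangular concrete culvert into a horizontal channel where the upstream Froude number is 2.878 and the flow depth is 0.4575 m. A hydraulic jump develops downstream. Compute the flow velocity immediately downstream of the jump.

Fr₁ = 2.878 (given).
Conjugate-depth relation: y₂/y₁ = ½[√(1 + 8Fr₁²) − 1] = ½[√67.263 − 1] = 3.601.
y₂ = 3.601 × 0.4575 = 1.647 m.
V₁ = Fr₁·√(g·y₁) = 2.878×√(9.81×0.4575) = 6.097 m/s; q = V₁·y₁ = 2.789 m²/s.
V₂ = q/y₂ = 2.789/1.647 = 1.693 m/s.

V₂ = 1.693 m/s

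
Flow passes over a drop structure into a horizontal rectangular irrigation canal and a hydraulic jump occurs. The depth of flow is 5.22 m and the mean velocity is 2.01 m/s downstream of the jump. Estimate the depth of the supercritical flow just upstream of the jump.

Fr₂ = V₂/√(g·y₂) = 2.01/√(9.81×5.22) = 0.281.
Applying the sequent-depth relation in reverse, y₁/y₂ = ½[√(1 + 8Fr₂²) − 1] = ½[√1.631 − 1] = 0.139.
y₁ = 0.139 × 5.22 = 0.723 m.

y₁ = 0.723 m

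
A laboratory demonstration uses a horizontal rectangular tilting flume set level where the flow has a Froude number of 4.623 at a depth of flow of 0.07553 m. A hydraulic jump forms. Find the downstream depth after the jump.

Fr₁ = 4.623 (given).
Sequent-depth ratio: y₂/y₁ = ½[√(1 + 8Fr₁²) − 1] = ½[√171.98 − 1] = 6.057.
y₂ = 6.057 × 0.07553 = 0.4575 m.

y₂ = 0.4575 m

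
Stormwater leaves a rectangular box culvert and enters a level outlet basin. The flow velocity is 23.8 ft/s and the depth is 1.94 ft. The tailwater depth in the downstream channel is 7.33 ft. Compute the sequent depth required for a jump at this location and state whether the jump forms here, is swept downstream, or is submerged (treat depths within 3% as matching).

y₂ = 7.35 ft; the jump forms here

Fr₁ = V₁/√(g·y₁) = 23.8/√(32.2×1.94) = 3.01.
Conjugate-depth relation: y₂/y₁ = ½[√(1 + 8Fr₁²) − 1] = ½[√73.54 − 1] = 3.79.
y₂ = 3.79 × 1.94 = 7.35 ft.
Tailwater y_tw = 7.33 ft: y_tw ≈ y₂, so the jump forms here.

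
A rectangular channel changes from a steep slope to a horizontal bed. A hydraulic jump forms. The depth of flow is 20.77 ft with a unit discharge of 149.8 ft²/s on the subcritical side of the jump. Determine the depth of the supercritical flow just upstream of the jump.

y₁ = 2.842 ft

V₂ = q/y₂ = 149.8/20.77 = 7.212 ft/s; Fr₂ = V₂/√(g·y₂) = 0.2789.
From the momentum equation (using Fr₂), y₁/y₂ = ½[√(1 + 8Fr₂²) − 1] = ½[√1.6222 − 1] = 0.1368.
y₁ = 0.1368 × 20.77 = 2.842 ft.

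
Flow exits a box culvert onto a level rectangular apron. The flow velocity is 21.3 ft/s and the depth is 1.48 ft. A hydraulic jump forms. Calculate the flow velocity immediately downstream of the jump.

V₂ = 5.47 ft/s

Fr₁ = V₁/√(g·y₁) = 21.3/√(32.2×1.48) = 3.09.
Sequent-depth ratio: y₂/y₁ = ½[√(1 + 8Fr₁²) − 1] = ½[√77.16 − 1] = 3.89.
y₂ = 3.89 × 1.48 = 5.76 ft.
q = V₁·y₁ = 21.3 × 1.48 = 31.5 ft²/s.
V₂ = q/y₂ = 31.5/5.76 = 5.47 ft/s.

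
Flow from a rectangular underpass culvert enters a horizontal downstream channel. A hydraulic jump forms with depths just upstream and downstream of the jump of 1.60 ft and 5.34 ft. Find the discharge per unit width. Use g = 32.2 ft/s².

For a rectangular channel the momentum equation gives q² = ½·g·y₁·y₂·(y₁ + y₂) = ½×32.2×1.60×5.34×6.94 = 955.
q = √955 = 30.9 ft²/s.

q = 30.9 ft²/s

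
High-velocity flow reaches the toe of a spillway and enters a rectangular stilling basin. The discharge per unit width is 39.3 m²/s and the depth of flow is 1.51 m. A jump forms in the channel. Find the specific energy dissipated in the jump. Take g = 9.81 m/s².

V₁ = q/y₁ = 39.3/1.51 = 26.0 m/s. Fr₁ = V₁/√(g·y₁) = 26.0/√(9.81×1.51) = 6.76.
From the momentum equation for a rectangular channel, y₂/y₁ = ½[√(1 + 8Fr₁²) − 1] = ½[√366.8 − 1] = 9.08.
y₂ = 9.08 × 1.51 = 13.7 m.
V₂ = q/y₂ = 39.3/13.7 = 2.87 m/s. E₁ = y₁ + V₁²/2g = 36.0 m; E₂ = y₂ + V₂²/2g = 14.1 m. ΔE = E₁ − E₂ = 21.9 m.

ΔE = 21.9 m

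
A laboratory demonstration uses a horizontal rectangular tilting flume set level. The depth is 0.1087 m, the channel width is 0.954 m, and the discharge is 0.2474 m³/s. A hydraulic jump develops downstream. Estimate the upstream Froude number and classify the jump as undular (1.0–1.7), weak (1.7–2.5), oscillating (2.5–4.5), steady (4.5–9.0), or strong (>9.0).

q = Q/b = 0.2474/0.954 = 0.2593 m²/s; V₁ = q/y₁ = 2.386 m/s. Fr₁ = V₁/√(g·y₁) = 2.310.
Fr₁ = 2.310 lies in the weak range.

Fr₁ = 2.310; weak jump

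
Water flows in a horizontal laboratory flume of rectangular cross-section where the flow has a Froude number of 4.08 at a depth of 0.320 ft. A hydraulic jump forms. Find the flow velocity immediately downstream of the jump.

V₂ = 2.47 ft/s

Fr₁ = 4.08 (given).
Conjugate-depth relation: y₂/y₁ = ½[√(1 + 8Fr₁²) − 1] = ½[√134.2 − 1] = 5.29.
y₂ = 5.29 × 0.320 = 1.69 ft.
V₁ = Fr₁·√(g·y₁) = 4.08×√(32.2×0.320) = 13.1 ft/s; q = V₁·y₁ = 4.19 ft²/s.
V₂ = q/y₂ = 4.19/1.69 = 2.47 ft/s.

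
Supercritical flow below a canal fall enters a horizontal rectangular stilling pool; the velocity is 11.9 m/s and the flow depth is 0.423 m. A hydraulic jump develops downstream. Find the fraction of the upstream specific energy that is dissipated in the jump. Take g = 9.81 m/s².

ΔE/E₁ = 0.554 (55.4%)

Fr₁ = V₁/√(g·y₁) = 11.9/√(9.81×0.423) = 5.84.
Bélanger equation: y₂/y₁ = ½[√(1 + 8Fr₁²) − 1] = ½[√274.0 − 1] = 7.78.
y₂ = 7.78 × 0.423 = 3.29 m.
E₁ = y₁ + V₁²/2g = 7.64 m. ΔE = (y₂ − y₁)³/(4y₁y₂) = 4.23 m. ΔE/E₁ = 4.23/7.64 = 0.554.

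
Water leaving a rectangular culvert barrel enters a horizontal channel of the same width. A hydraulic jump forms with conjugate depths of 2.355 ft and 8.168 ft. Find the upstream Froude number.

For a rectangular channel the momentum equation gives q² = ½·g·y₁·y₂·(y₁ + y₂) = ½×32.2×2.355×8.168×10.52 = 3259.
q = √3259 = 57.09 ft²/s.
V₁ = q/y₁ = 24.24 ft/s; Fr₁ = V₁/√(g·y₁) = 2.784.

Fr₁ = 2.784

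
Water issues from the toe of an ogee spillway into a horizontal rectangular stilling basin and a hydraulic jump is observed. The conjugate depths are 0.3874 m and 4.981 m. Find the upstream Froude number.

Fr₁ = 9.439

For a rectangular channel the momentum equation gives q² = ½·g·y₁·y₂·(y₁ + y₂) = ½×9.81×0.3874×4.981×5.368 = 50.81.
q = √50.81 = 7.128 m²/s.
V₁ = q/y₁ = 18.40 m/s; Fr₁ = V₁/√(g·y₁) = 9.439.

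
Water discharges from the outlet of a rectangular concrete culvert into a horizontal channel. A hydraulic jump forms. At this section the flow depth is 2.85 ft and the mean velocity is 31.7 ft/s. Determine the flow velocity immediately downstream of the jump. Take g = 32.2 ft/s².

Fr₁ = V₁/√(g·y₁) = 31.7/√(32.2×2.85) = 3.31.
From the momentum equation for a rectangular channel, y₂/y₁ = ½[√(1 + 8Fr₁²) − 1] = ½[√88.60 − 1] = 4.21.
y₂ = 4.21 × 2.85 = 12.0 ft.
q = V₁·y₁ = 31.7 × 2.85 = 90.3 ft²/s.
V₂ = q/y₂ = 90.3/12.0 = 7.54 ft/s.

V₂ = 7.54 ft/s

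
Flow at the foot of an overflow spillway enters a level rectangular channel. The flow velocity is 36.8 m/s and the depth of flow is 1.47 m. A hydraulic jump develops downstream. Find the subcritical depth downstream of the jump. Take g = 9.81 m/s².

Fr₁ = V₁/√(g·y₁) = 36.8/√(9.81×1.47) = 9.69.
Bélanger equation: y₂/y₁ = ½[√(1 + 8Fr₁²) − 1] = ½[√752.3 − 1] = 13.2.
y₂ = 13.2 × 1.47 = 19.4 m.

y₂ = 19.4 m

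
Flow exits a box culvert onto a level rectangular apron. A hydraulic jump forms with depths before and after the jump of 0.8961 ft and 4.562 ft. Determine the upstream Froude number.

For a rectangular channel the momentum equation gives q² = ½·g·y₁·y₂·(y₁ + y₂) = ½×32.2×0.8961×4.562×5.458 = 359.2.
q = √359.2 = 18.95 ft²/s.
V₁ = q/y₁ = 21.15 ft/s; Fr₁ = V₁/√(g·y₁) = 3.938.

Fr₁ = 3.938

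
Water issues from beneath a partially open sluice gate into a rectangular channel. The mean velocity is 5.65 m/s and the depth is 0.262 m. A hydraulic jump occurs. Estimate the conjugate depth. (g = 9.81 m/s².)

y₂ = 1.18 m

Fr₁ = V₁/√(g·y₁) = 5.65/√(9.81×0.262) = 3.52.
Conjugate-depth relation: y₂/y₁ = ½[√(1 + 8Fr₁²) − 1] = ½[√100.4 − 1] = 4.51.
y₂ = 4.51 × 0.262 = 1.18 m.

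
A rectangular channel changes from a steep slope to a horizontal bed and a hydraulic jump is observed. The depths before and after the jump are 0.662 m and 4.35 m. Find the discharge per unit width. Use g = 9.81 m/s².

q = 8.41 m²/s

For a rectangular channel the momentum equation gives q² = ½·g·y₁·y₂·(y₁ + y₂) = ½×9.81×0.662×4.35×5.01 = 70.8.
q = √70.8 = 8.41 m²/s.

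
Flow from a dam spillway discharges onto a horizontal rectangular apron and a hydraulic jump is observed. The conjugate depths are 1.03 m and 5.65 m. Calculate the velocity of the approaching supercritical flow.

For a rectangular channel the momentum equation gives q² = ½·g·y₁·y₂·(y₁ + y₂) = ½×9.81×1.03×5.65×6.68 = 191.
q = √191 = 13.8 m²/s.
V₁ = q/y₁ = 13.8/1.03 = 13.4 m/s.

V₁ = 13.4 m/s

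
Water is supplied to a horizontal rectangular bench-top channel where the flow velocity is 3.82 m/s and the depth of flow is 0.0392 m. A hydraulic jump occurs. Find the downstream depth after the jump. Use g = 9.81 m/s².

Fr₁ = V₁/√(g·y₁) = 3.82/√(9.81×0.0392) = 6.16.
Conjugate-depth relation: y₂/y₁ = ½[√(1 + 8Fr₁²) − 1] = ½[√304.6 − 1] = 8.23.
y₂ = 8.23 × 0.0392 = 0.322 m.

y₂ = 0.322 m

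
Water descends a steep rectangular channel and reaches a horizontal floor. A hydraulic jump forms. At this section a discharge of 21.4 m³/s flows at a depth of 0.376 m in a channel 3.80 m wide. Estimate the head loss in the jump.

q = Q/b = 21.4/3.80 = 5.63 m²/s; V₁ = q/y₁ = 15.0 m/s. Fr₁ = V₁/√(g·y₁) = 7.80.
By Bélanger, y₂/y₁ = ½[√(1 + 8Fr₁²) − 1] = ½[√487.5 − 1] = 10.5.
y₂ = 10.5 × 0.376 = 3.96 m.
Head loss: ΔE = (y₂ − y₁)³/(4y₁y₂) = (3.96 − 0.376)³/(4×0.376×3.96) = 46.2/5.96 = 7.74 m.

ΔE = 7.74 m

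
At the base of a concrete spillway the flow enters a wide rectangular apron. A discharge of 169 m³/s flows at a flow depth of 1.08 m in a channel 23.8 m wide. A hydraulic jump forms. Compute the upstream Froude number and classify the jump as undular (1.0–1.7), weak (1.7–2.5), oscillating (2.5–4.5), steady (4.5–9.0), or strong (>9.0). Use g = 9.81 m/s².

q = Q/b = 169/23.8 = 7.10 m²/s; V₁ = q/y₁ = 6.57 m/s. Fr₁ = V₁/√(g·y₁) = 2.02.
Fr₁ = 2.02 lies in the weak range.

Fr₁ = 2.02; weak jump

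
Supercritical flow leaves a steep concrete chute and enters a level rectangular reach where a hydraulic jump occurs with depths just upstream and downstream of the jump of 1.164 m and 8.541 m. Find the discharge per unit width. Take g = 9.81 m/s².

For a rectangular channel the momentum equation gives q² = ½·g·y₁·y₂·(y₁ + y₂) = ½×9.81×1.164×8.541×9.705 = 473.3.
q = √473.3 = 21.75 m²/s.

q = 21.75 m²/s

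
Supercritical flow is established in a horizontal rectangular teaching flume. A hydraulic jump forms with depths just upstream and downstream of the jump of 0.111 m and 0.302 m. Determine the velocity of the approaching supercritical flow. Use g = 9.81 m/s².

For a rectangular channel the momentum equation gives q² = ½·g·y₁·y₂·(y₁ + y₂) = ½×9.81×0.111×0.302×0.413 = 0.0679.
q = √0.0679 = 0.261 m²/s.
V₁ = q/y₁ = 0.261/0.111 = 2.35 m/s.

V₁ = 2.35 m/s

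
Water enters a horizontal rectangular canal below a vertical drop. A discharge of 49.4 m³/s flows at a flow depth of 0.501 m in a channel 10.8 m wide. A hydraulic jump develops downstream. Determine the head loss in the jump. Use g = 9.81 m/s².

ΔE = 1.92 m

q = Q/b = 49.4/10.8 = 4.57 m²/s; V₁ = q/y₁ = 9.13 m/s. Fr₁ = V₁/√(g·y₁) = 4.12.
From the momentum equation for a rectangular channel, y₂/y₁ = ½[√(1 + 8Fr₁²) − 1] = ½[√136.7 − 1] = 5.35.
y₂ = 5.35 × 0.501 = 2.68 m.
Head loss: ΔE = (y₂ − y₁)³/(4y₁y₂) = (2.68 − 0.501)³/(4×0.501×2.68) = 10.3/5.37 = 1.92 m.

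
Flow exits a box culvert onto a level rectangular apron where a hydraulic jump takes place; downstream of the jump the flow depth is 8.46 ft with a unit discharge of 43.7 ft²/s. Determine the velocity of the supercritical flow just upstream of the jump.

V₂ = q/y₂ = 43.7/8.46 = 5.17 ft/s; Fr₂ = V₂/√(g·y₂) = 0.313.
Applying the sequent-depth relation in reverse, y₁/y₂ = ½[√(1 + 8Fr₂²) − 1] = ½[√1.784 − 1] = 0.168.
y₁ = 0.168 × 8.46 = 1.42 ft.
V₁ = q/y₁ = 43.7/1.42 = 30.8 ft/s.

V₁ = 30.8 ft/s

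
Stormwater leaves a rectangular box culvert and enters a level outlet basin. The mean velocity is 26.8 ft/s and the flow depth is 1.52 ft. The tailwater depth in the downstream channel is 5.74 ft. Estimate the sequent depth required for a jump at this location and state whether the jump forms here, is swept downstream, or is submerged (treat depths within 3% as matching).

y₂ = 7.51 ft; the jump is swept downstream

Fr₁ = V₁/√(g·y₁) = 26.8/√(32.2×1.52) = 3.83.
Conjugate-depth relation: y₂/y₁ = ½[√(1 + 8Fr₁²) − 1] = ½[√118.4 − 1] = 4.94.
y₂ = 4.94 × 1.52 = 7.51 ft.
Tailwater y_tw = 5.74 ft: y_tw < y₂, so the jump is swept downstream.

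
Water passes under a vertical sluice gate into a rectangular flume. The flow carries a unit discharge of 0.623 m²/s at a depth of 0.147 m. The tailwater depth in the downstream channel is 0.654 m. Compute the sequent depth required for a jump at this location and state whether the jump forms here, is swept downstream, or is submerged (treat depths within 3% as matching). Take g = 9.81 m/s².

V₁ = q/y₁ = 0.623/0.147 = 4.24 m/s. Fr₁ = V₁/√(g·y₁) = 4.24/√(9.81×0.147) = 3.53.
Bélanger equation: y₂/y₁ = ½[√(1 + 8Fr₁²) − 1] = ½[√100.6 − 1] = 4.52.
y₂ = 4.52 × 0.147 = 0.664 m.
Tailwater y_tw = 0.654 m: y_tw ≈ y₂, so the jump forms here.

y₂ = 0.664 m; the jump forms here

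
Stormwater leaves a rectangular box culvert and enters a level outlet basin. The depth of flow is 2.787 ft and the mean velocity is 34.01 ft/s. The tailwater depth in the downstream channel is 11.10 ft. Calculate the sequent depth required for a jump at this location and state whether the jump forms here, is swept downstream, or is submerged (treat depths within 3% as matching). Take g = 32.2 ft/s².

Fr₁ = V₁/√(g·y₁) = 34.01/√(32.2×2.787) = 3.590.
Bélanger equation: y₂/y₁ = ½[√(1 + 8Fr₁²) − 1] = ½[√104.11 − 1] = 4.602.
y₂ = 4.602 × 2.787 = 12.83 ft.
Tailwater y_tw = 11.10 ft: y_tw < y₂, so the jump is swept downstream.

y₂ = 12.83 ft; the jump is swept downstream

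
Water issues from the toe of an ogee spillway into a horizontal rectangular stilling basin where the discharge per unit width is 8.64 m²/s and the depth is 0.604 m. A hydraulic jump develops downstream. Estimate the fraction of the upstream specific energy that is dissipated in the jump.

V₁ = q/y₁ = 8.64/0.604 = 14.3 m/s. Fr₁ = V₁/√(g·y₁) = 14.3/√(9.81×0.604) = 5.88.
Sequent-depth ratio: y₂/y₁ = ½[√(1 + 8Fr₁²) − 1] = ½[√277.3 − 1] = 7.83.
y₂ = 7.83 × 0.604 = 4.73 m.
E₁ = y₁ + V₁²/2g = 11.0 m. ΔE = (y₂ − y₁)³/(4y₁y₂) = 6.14 m. ΔE/E₁ = 6.14/11.0 = 0.556.

ΔE/E₁ = 0.556 (55.6%)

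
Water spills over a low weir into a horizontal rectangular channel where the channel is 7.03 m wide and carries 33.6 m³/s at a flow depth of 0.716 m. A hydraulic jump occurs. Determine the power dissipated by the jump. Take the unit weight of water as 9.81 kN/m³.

P = 176 kW

q = Q/b = 33.6/7.03 = 4.78 m²/s; V₁ = q/y₁ = 6.68 m/s. Fr₁ = V₁/√(g·y₁) = 2.52.
Bélanger equation: y₂/y₁ = ½[√(1 + 8Fr₁²) − 1] = ½[√51.75 − 1] = 3.10.
y₂ = 3.10 × 0.716 = 2.22 m.
V₂ = q/y₂ = 4.78/2.22 = 2.16 m/s. E₁ = y₁ + V₁²/2g = 2.99 m; E₂ = y₂ + V₂²/2g = 2.45 m. ΔE = E₁ − E₂ = 0.533 m.
P = γ·Q·ΔE = 9.81 × 33.6 × 0.533 = 176 kW.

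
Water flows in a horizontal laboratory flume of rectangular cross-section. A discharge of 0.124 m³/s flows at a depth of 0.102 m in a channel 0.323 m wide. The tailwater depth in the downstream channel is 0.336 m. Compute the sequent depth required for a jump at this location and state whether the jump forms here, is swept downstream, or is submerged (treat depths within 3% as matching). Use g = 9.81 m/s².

q = Q/b = 0.124/0.323 = 0.384 m²/s; V₁ = q/y₁ = 3.76 m/s. Fr₁ = V₁/√(g·y₁) = 3.76.
By Bélanger, y₂/y₁ = ½[√(1 + 8Fr₁²) − 1] = ½[√114.3 − 1] = 4.84.
y₂ = 4.84 × 0.102 = 0.494 m.
Tailwater y_tw = 0.336 m: y_tw < y₂, so the jump is swept downstream.

y₂ = 0.494 m; the jump is swept downstream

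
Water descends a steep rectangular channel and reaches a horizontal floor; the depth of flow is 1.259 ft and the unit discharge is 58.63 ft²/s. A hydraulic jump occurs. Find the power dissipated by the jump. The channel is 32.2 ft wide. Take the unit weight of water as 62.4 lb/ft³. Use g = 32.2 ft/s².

V₁ = q/y₁ = 58.63/1.259 = 46.57 ft/s. Fr₁ = V₁/√(g·y₁) = 46.57/√(32.2×1.259) = 7.314.
Conjugate-depth relation: y₂/y₁ = ½[√(1 + 8Fr₁²) − 1] = ½[√428.95 − 1] = 9.856.
y₂ = 9.856 × 1.259 = 12.41 ft.
V₂ = q/y₂ = 58.63/12.41 = 4.725 ft/s. E₁ = y₁ + V₁²/2g = 34.93 ft; E₂ = y₂ + V₂²/2g = 12.75 ft. ΔE = E₁ − E₂ = 22.18 ft.
Q = q·b = 58.63 × 32.2 = 1888 cfs. P = γ·Q·ΔE/550 = 62.4 × 1888 × 22.18 / 550 = 4750 hp.

P = 4750 hp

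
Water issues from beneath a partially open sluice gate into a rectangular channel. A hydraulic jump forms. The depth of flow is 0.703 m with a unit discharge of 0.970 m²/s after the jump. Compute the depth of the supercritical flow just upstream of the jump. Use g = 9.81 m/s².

y₁ = 0.278 m

V₂ = q/y₂ = 0.970/0.703 = 1.38 m/s; Fr₂ = V₂/√(g·y₂) = 0.525.
Since the conjugate-depth ratio holds either way, y₁/y₂ = ½[√(1 + 8Fr₂²) − 1] = ½[√3.209 − 1] = 0.396.
y₁ = 0.396 × 0.703 = 0.278 m.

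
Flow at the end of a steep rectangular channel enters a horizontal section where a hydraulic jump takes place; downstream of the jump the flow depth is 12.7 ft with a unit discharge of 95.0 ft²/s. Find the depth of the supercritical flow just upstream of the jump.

V₂ = q/y₂ = 95.0/12.7 = 7.48 ft/s; Fr₂ = V₂/√(g·y₂) = 0.370.
Since the conjugate-depth ratio holds either way, y₁/y₂ = ½[√(1 + 8Fr₂²) − 1] = ½[√2.095 − 1] = 0.224.
y₁ = 0.224 × 12.7 = 2.84 ft.

y₁ = 2.84 ft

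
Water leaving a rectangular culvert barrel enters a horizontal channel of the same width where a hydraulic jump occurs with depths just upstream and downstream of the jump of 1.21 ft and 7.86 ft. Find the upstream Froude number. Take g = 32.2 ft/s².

For a rectangular channel the momentum equation gives q² = ½·g·y₁·y₂·(y₁ + y₂) = ½×32.2×1.21×7.86×9.07 = 1389.
q = √1389 = 37.3 ft²/s.
V₁ = q/y₁ = 30.8 ft/s; Fr₁ = V₁/√(g·y₁) = 4.93.

Fr₁ = 4.93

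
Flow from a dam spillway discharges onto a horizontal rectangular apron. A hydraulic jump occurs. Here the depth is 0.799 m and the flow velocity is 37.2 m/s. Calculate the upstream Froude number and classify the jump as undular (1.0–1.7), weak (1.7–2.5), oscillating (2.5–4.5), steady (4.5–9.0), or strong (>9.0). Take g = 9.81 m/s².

Fr₁ = V₁/√(g·y₁) = 37.2/√(9.81×0.799) = 13.3.
Fr₁ = 13.3 lies in the strong range.

Fr₁ = 13.3; strong jump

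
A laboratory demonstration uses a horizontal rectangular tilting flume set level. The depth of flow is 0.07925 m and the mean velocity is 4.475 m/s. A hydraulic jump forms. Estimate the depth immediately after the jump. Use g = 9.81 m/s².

y₂ = 0.5306 m

Fr₁ = V₁/√(g·y₁) = 4.475/√(9.81×0.07925) = 5.075.
From the momentum equation for a rectangular channel, y₂/y₁ = ½[√(1 + 8Fr₁²) − 1] = ½[√207.07 − 1] = 6.695.
y₂ = 6.695 × 0.07925 = 0.5306 m.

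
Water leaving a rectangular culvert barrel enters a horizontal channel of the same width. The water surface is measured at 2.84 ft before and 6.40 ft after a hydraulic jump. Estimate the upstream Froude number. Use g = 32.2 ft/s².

For a rectangular channel the momentum equation gives q² = ½·g·y₁·y₂·(y₁ + y₂) = ½×32.2×2.84×6.40×9.24 = 2704.
q = √2704 = 52.0 ft²/s.
V₁ = q/y₁ = 18.3 ft/s; Fr₁ = V₁/√(g·y₁) = 1.91.

Fr₁ = 1.91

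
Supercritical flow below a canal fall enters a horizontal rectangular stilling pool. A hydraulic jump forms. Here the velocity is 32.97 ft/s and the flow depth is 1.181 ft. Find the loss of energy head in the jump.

ΔE = 9.365 ft

Fr₁ = V₁/√(g·y₁) = 32.97/√(32.2×1.181) = 5.346.
Bélanger equation: y₂/y₁ = ½[√(1 + 8Fr₁²) − 1] = ½[√229.68 − 1] = 7.078.
y₂ = 7.078 × 1.181 = 8.359 ft.
q = V₁·y₁ = 32.97 × 1.181 = 38.94 ft²/s. V₂ = q/y₂ = 38.94/8.359 = 4.658 ft/s. E₁ = y₁ + V₁²/2g = 18.06 ft; E₂ = y₂ + V₂²/2g = 8.696 ft. ΔE = E₁ − E₂ = 9.365 ft.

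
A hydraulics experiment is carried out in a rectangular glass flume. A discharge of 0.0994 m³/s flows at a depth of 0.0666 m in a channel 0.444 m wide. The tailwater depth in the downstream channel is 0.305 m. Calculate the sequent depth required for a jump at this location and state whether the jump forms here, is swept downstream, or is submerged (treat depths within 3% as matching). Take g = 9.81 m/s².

y₂ = 0.360 m; the jump is swept downstream

q = Q/b = 0.0994/0.444 = 0.224 m²/s; V₁ = q/y₁ = 3.36 m/s. Fr₁ = V₁/√(g·y₁) = 4.16.
Sequent-depth ratio: y₂/y₁ = ½[√(1 + 8Fr₁²) − 1] = ½[√139.4 − 1] = 5.40.
y₂ = 5.40 × 0.0666 = 0.360 m.
Tailwater y_tw = 0.305 m: y_tw < y₂, so the jump is swept downstream.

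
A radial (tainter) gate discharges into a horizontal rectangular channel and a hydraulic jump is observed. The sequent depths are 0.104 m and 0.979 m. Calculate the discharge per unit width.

For a rectangular channel the momentum equation gives q² = ½·g·y₁·y₂·(y₁ + y₂) = ½×9.81×0.104×0.979×1.08 = 0.541.
q = √0.541 = 0.735 m²/s.

q = 0.735 m²/s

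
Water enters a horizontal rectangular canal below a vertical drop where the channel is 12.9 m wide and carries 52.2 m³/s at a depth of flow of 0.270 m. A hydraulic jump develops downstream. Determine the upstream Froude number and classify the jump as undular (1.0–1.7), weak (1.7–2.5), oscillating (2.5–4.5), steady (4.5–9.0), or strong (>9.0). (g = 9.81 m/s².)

Fr₁ = 9.21; strong jump

q = Q/b = 52.2/12.9 = 4.05 m²/s; V₁ = q/y₁ = 15.0 m/s. Fr₁ = V₁/√(g·y₁) = 9.21.
Fr₁ = 9.21 lies in the strong range.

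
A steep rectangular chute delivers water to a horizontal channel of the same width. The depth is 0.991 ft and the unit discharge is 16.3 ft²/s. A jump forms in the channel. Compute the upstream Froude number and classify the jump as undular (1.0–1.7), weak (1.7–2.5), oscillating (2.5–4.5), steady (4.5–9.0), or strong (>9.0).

V₁ = q/y₁ = 16.3/0.991 = 16.4 ft/s. Fr₁ = V₁/√(g·y₁) = 16.4/√(32.2×0.991) = 2.91.
Fr₁ = 2.91 lies in the oscillating range.

Fr₁ = 2.91; oscillating jump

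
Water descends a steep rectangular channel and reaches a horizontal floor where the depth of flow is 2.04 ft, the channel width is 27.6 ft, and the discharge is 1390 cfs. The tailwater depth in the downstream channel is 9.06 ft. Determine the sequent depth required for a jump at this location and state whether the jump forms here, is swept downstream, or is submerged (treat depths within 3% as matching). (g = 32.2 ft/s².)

q = Q/b = 1390/27.6 = 50.4 ft²/s; V₁ = q/y₁ = 24.7 ft/s. Fr₁ = V₁/√(g·y₁) = 3.05.
From the momentum equation for a rectangular channel, y₂/y₁ = ½[√(1 + 8Fr₁²) − 1] = ½[√75.23 − 1] = 3.84.
y₂ = 3.84 × 2.04 = 7.83 ft.
Tailwater y_tw = 9.06 ft: y_tw > y₂, so the jump is submerged.

y₂ = 7.83 ft; the jump is submerged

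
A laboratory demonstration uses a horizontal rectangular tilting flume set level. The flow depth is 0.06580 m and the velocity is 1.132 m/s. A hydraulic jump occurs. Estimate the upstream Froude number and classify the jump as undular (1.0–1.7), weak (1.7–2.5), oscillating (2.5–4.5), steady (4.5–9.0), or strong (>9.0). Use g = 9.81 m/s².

Fr₁ = V₁/√(g·y₁) = 1.132/√(9.81×0.06580) = 1.409.
Fr₁ = 1.409 lies in the undular range.

Fr₁ = 1.409; undular jump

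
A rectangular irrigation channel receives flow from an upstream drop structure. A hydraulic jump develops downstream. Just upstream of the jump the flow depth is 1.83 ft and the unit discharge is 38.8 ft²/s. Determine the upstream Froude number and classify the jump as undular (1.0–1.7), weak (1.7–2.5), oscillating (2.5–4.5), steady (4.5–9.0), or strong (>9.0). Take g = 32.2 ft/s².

V₁ = q/y₁ = 38.8/1.83 = 21.2 ft/s. Fr₁ = V₁/√(g·y₁) = 21.2/√(32.2×1.83) = 2.76.
Fr₁ = 2.76 lies in the oscillating range.

Fr₁ = 2.76; oscillating jump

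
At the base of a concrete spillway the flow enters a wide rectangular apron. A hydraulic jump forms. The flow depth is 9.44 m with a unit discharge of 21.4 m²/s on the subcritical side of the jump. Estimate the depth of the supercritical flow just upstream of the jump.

V₂ = q/y₂ = 21.4/9.44 = 2.27 m/s; Fr₂ = V₂/√(g·y₂) = 0.236.
Since the conjugate-depth ratio holds either way, y₁/y₂ = ½[√(1 + 8Fr₂²) − 1] = ½[√1.444 − 1] = 0.101.
y₁ = 0.101 × 9.44 = 0.952 m.

y₁ = 0.952 m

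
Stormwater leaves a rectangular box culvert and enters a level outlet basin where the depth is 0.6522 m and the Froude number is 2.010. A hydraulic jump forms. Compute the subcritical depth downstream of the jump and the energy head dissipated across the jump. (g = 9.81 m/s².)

Fr₁ = 2.010 (given).
Sequent-depth ratio: y₂/y₁ = ½[√(1 + 8Fr₁²) − 1] = ½[√33.321 − 1] = 2.386.
y₂ = 2.386 × 0.6522 = 1.556 m.
V₁ = Fr₁·√(g·y₁) = 2.010×√(9.81×0.6522) = 5.084 m/s; q = V₁·y₁ = 3.316 m²/s. V₂ = q/y₂ = 3.316/1.556 = 2.131 m/s. E₁ = y₁ + V₁²/2g = 1.970 m; E₂ = y₂ + V₂²/2g = 1.788 m. ΔE = E₁ − E₂ = 0.1820 m.

y₂ = 1.556 m; ΔE = 0.1820 m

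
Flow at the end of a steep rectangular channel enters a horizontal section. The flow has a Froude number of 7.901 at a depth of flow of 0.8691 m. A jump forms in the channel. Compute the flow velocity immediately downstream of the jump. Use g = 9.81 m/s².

Fr₁ = 7.901 (given).
By Bélanger, y₂/y₁ = ½[√(1 + 8Fr₁²) − 1] = ½[√500.41 − 1] = 10.68.
y₂ = 10.68 × 0.8691 = 9.286 m.
V₁ = Fr₁·√(g·y₁) = 7.901×√(9.81×0.8691) = 23.07 m/s; q = V₁·y₁ = 20.05 m²/s.
V₂ = q/y₂ = 20.05/9.286 = 2.159 m/s.

V₂ = 2.159 m/s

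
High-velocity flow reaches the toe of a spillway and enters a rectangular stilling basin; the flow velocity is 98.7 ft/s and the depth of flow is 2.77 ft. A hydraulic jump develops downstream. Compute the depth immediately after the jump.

Fr₁ = V₁/√(g·y₁) = 98.7/√(32.2×2.77) = 10.5.
Sequent-depth ratio: y₂/y₁ = ½[√(1 + 8Fr₁²) − 1] = ½[√874.8 − 1] = 14.3.
y₂ = 14.3 × 2.77 = 39.6 ft.

y₂ = 39.6 ft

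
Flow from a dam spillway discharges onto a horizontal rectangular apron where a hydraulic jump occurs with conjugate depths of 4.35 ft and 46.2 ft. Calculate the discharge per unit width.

For a rectangular channel the momentum equation gives q² = ½·g·y₁·y₂·(y₁ + y₂) = ½×32.2×4.35×46.2×50.6 = 163560.
q = √163560 = 404 ft²/s.

q = 404 ft²/s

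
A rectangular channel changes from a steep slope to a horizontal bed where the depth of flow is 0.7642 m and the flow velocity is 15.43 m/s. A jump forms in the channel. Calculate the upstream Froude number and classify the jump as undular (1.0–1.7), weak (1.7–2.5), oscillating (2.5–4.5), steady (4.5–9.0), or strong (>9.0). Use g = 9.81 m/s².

Fr₁ = 5.635; steady jump

Fr₁ = V₁/√(g·y₁) = 15.43/√(9.81×0.7642) = 5.635.
Fr₁ = 5.635 lies in the steady range.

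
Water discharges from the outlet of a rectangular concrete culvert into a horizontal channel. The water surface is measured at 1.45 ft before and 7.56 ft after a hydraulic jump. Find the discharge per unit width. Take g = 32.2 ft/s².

For a rectangular channel the momentum equation gives q² = ½·g·y₁·y₂·(y₁ + y₂) = ½×32.2×1.45×7.56×9.01 = 1590.
q = √1590 = 39.9 ft²/s.

q = 39.9 ft²/s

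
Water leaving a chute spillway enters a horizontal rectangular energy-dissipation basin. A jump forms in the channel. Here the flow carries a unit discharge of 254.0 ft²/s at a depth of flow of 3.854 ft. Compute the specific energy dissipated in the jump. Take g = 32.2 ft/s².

ΔE = 39.84 ft

V₁ = q/y₁ = 254.0/3.854 = 65.91 ft/s. Fr₁ = V₁/√(g·y₁) = 65.91/√(32.2×3.854) = 5.916.
By Bélanger, y₂/y₁ = ½[√(1 + 8Fr₁²) − 1] = ½[√281.01 − 1] = 7.882.
y₂ = 7.882 × 3.854 = 30.38 ft.
V₂ = q/y₂ = 254.0/30.38 = 8.362 ft/s. E₁ = y₁ + V₁²/2g = 71.30 ft; E₂ = y₂ + V₂²/2g = 31.46 ft. ΔE = E₁ − E₂ = 39.84 ft.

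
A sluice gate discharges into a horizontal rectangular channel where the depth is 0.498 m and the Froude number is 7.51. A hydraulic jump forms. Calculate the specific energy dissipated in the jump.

Fr₁ = 7.51 (given).
By Bélanger, y₂/y₁ = ½[√(1 + 8Fr₁²) − 1] = ½[√452.2 − 1] = 10.1.
y₂ = 10.1 × 0.498 = 5.05 m.
V₁ = Fr₁·√(g·y₁) = 7.51×√(9.81×0.498) = 16.6 m/s; q = V₁·y₁ = 8.27 m²/s. V₂ = q/y₂ = 8.27/5.05 = 1.64 m/s. E₁ = y₁ + V₁²/2g = 14.5 m; E₂ = y₂ + V₂²/2g = 5.18 m. ΔE = E₁ − E₂ = 9.36 m.

ΔE = 9.36 m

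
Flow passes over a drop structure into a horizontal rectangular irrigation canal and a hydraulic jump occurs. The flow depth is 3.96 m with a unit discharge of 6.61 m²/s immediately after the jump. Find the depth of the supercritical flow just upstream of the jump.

y₁ = 0.504 m

V₂ = q/y₂ = 6.61/3.96 = 1.67 m/s; Fr₂ = V₂/√(g·y₂) = 0.268.
Applying the sequent-depth relation in reverse, y₁/y₂ = ½[√(1 + 8Fr₂²) − 1] = ½[√1.574 − 1] = 0.127.
y₁ = 0.127 × 3.96 = 0.504 m.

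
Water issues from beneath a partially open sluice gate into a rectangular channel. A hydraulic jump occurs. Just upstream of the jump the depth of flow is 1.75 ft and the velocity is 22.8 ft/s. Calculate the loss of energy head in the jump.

ΔE = 2.58 ft

Fr₁ = V₁/√(g·y₁) = 22.8/√(32.2×1.75) = 3.04.
By Bélanger, y₂/y₁ = ½[√(1 + 8Fr₁²) − 1] = ½[√74.80 − 1] = 3.82.
y₂ = 3.82 × 1.75 = 6.69 ft.
q = V₁·y₁ = 22.8 × 1.75 = 39.9 ft²/s. V₂ = q/y₂ = 39.9/6.69 = 5.96 ft/s. E₁ = y₁ + V₁²/2g = 9.82 ft; E₂ = y₂ + V₂²/2g = 7.24 ft. ΔE = E₁ − E₂ = 2.58 ft.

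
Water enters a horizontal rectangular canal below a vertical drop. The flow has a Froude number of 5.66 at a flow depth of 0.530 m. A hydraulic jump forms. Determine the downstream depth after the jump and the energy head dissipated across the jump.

y₂ = 3.99 m; ΔE = 4.88 m

Fr₁ = 5.66 (given).
Bélanger equation: y₂/y₁ = ½[√(1 + 8Fr₁²) − 1] = ½[√257.3 − 1] = 7.52.
y₂ = 7.52 × 0.530 = 3.99 m.
V₁ = Fr₁·√(g·y₁) = 5.66×√(9.81×0.530) = 12.9 m/s; q = V₁·y₁ = 6.84 m²/s. V₂ = q/y₂ = 6.84/3.99 = 1.72 m/s. E₁ = y₁ + V₁²/2g = 9.02 m; E₂ = y₂ + V₂²/2g = 4.14 m. ΔE = E₁ − E₂ = 4.88 m.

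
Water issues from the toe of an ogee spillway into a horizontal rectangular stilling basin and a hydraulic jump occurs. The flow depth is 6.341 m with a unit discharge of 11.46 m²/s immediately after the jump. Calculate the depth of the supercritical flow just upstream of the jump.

y₁ = 0.6077 m

V₂ = q/y₂ = 11.46/6.341 = 1.807 m/s; Fr₂ = V₂/√(g·y₂) = 0.2291.
From the momentum equation (using Fr₂), y₁/y₂ = ½[√(1 + 8Fr₂²) − 1] = ½[√1.4201 − 1] = 0.09583.
y₁ = 0.09583 × 6.341 = 0.6077 m.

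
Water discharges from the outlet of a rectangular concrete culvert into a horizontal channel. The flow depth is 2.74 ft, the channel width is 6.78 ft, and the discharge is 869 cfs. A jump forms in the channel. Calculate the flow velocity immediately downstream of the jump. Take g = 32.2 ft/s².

q = Q/b = 869/6.78 = 128 ft²/s; V₁ = q/y₁ = 46.8 ft/s. Fr₁ = V₁/√(g·y₁) = 4.98.
Bélanger equation: y₂/y₁ = ½[√(1 + 8Fr₁²) − 1] = ½[√199.4 − 1] = 6.56.
y₂ = 6.56 × 2.74 = 18.0 ft.
V₂ = q/y₂ = 128/18.0 = 7.13 ft/s.

V₂ = 7.13 ft/s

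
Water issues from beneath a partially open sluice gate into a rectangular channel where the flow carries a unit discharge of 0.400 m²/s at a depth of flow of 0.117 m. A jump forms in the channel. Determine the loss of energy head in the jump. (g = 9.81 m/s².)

ΔE = 0.203 m

V₁ = q/y₁ = 0.400/0.117 = 3.42 m/s. Fr₁ = V₁/√(g·y₁) = 3.42/√(9.81×0.117) = 3.19.
From the momentum equation for a rectangular channel, y₂/y₁ = ½[√(1 + 8Fr₁²) − 1] = ½[√82.47 − 1] = 4.04.
y₂ = 4.04 × 0.117 = 0.473 m.
Head loss: ΔE = (y₂ − y₁)³/(4y₁y₂) = (0.473 − 0.117)³/(4×0.117×0.473) = 0.0450/0.221 = 0.203 m.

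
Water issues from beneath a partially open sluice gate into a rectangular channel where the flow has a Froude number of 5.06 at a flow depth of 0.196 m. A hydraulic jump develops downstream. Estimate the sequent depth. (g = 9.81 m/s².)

Fr₁ = 5.06 (given).
Sequent-depth ratio: y₂/y₁ = ½[√(1 + 8Fr₁²) − 1] = ½[√205.8 − 1] = 6.67.
y₂ = 6.67 × 0.196 = 1.31 m.

y₂ = 1.31 m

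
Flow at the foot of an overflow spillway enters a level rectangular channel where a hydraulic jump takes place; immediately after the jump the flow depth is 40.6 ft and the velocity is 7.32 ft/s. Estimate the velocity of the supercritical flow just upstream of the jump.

V₁ = 96.1 ft/s

Fr₂ = V₂/√(g·y₂) = 7.32/√(32.2×40.6) = 0.202.
The Bélanger relation is symmetric: y₁/y₂ = ½[√(1 + 8Fr₂²) − 1] = ½[√1.328 − 1] = 0.0762.
y₁ = 0.0762 × 40.6 = 3.09 ft.
V₁ = q/y₁ = 297/3.09 = 96.1 ft/s.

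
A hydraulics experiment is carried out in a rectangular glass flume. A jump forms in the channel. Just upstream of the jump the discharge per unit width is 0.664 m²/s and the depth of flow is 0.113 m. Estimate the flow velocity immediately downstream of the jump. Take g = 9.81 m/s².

V₁ = q/y₁ = 0.664/0.113 = 5.88 m/s. Fr₁ = V₁/√(g·y₁) = 5.88/√(9.81×0.113) = 5.58.
From the momentum equation for a rectangular channel, y₂/y₁ = ½[√(1 + 8Fr₁²) − 1] = ½[√250.2 − 1] = 7.41.
y₂ = 7.41 × 0.113 = 0.837 m.
V₂ = q/y₂ = 0.664/0.837 = 0.793 m/s.

V₂ = 0.793 m/s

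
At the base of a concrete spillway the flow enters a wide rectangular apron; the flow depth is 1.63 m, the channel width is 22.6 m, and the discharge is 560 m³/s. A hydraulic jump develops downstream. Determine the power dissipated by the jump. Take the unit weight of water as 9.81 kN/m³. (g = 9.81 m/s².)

P = 27092 kW

q = Q/b = 560/22.6 = 24.8 m²/s; V₁ = q/y₁ = 15.2 m/s. Fr₁ = V₁/√(g·y₁) = 3.80.
Bélanger equation: y₂/y₁ = ½[√(1 + 8Fr₁²) − 1] = ½[√116.6 − 1] = 4.90.
y₂ = 4.90 × 1.63 = 7.99 m.
V₂ = q/y₂ = 24.8/7.99 = 3.10 m/s. E₁ = y₁ + V₁²/2g = 13.4 m; E₂ = y₂ + V₂²/2g = 8.48 m. ΔE = E₁ − E₂ = 4.93 m.
P = γ·Q·ΔE = 9.81 × 560 × 4.93 = 27092 kW.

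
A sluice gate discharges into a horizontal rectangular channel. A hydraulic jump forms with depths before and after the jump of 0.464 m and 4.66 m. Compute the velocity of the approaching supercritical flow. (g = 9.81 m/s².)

V₁ = 15.9 m/s

For a rectangular channel the momentum equation gives q² = ½·g·y₁·y₂·(y₁ + y₂) = ½×9.81×0.464×4.66×5.12 = 54.3.
q = √54.3 = 7.37 m²/s.
V₁ = q/y₁ = 7.37/0.464 = 15.9 m/s.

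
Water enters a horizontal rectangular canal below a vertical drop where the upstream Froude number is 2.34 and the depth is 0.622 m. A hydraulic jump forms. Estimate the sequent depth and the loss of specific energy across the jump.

Fr₁ = 2.34 (given).
Conjugate-depth relation: y₂/y₁ = ½[√(1 + 8Fr₁²) − 1] = ½[√44.80 − 1] = 2.85.
y₂ = 2.85 × 0.622 = 1.77 m.
Head loss: ΔE = (y₂ − y₁)³/(4y₁y₂) = (1.77 − 0.622)³/(4×0.622×1.77) = 1.52/4.41 = 0.344 m.

y₂ = 1.77 m; ΔE = 0.344 m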